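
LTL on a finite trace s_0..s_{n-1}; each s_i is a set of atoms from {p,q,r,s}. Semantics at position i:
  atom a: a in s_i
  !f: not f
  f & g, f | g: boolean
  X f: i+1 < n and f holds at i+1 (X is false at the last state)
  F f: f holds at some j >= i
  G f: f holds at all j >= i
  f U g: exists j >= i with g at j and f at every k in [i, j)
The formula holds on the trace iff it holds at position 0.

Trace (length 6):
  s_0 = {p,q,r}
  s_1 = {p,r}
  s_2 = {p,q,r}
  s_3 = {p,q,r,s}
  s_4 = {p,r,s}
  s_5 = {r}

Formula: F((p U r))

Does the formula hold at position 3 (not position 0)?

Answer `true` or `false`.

Answer: true

Derivation:
s_0={p,q,r}: F((p U r))=True (p U r)=True p=True r=True
s_1={p,r}: F((p U r))=True (p U r)=True p=True r=True
s_2={p,q,r}: F((p U r))=True (p U r)=True p=True r=True
s_3={p,q,r,s}: F((p U r))=True (p U r)=True p=True r=True
s_4={p,r,s}: F((p U r))=True (p U r)=True p=True r=True
s_5={r}: F((p U r))=True (p U r)=True p=False r=True
Evaluating at position 3: result = True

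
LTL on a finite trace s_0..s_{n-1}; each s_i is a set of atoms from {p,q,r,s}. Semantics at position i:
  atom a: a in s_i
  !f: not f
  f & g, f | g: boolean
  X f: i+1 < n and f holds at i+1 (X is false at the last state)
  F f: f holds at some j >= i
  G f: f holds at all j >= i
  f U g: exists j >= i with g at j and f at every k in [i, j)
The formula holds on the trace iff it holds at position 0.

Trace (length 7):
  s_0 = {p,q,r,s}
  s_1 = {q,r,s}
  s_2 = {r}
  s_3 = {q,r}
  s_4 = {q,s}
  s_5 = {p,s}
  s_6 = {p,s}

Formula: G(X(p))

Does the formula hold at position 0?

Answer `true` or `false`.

s_0={p,q,r,s}: G(X(p))=False X(p)=False p=True
s_1={q,r,s}: G(X(p))=False X(p)=False p=False
s_2={r}: G(X(p))=False X(p)=False p=False
s_3={q,r}: G(X(p))=False X(p)=False p=False
s_4={q,s}: G(X(p))=False X(p)=True p=False
s_5={p,s}: G(X(p))=False X(p)=True p=True
s_6={p,s}: G(X(p))=False X(p)=False p=True

Answer: false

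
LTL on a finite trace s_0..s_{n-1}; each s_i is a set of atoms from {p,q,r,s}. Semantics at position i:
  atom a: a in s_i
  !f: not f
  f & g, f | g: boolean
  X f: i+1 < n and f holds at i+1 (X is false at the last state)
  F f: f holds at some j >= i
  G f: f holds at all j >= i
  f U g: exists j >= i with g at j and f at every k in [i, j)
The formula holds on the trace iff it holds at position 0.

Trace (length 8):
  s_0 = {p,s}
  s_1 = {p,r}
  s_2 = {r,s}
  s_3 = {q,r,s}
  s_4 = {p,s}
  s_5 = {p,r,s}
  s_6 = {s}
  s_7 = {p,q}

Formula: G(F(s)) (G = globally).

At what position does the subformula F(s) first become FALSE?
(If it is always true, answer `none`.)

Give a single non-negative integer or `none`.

s_0={p,s}: F(s)=True s=True
s_1={p,r}: F(s)=True s=False
s_2={r,s}: F(s)=True s=True
s_3={q,r,s}: F(s)=True s=True
s_4={p,s}: F(s)=True s=True
s_5={p,r,s}: F(s)=True s=True
s_6={s}: F(s)=True s=True
s_7={p,q}: F(s)=False s=False
G(F(s)) holds globally = False
First violation at position 7.

Answer: 7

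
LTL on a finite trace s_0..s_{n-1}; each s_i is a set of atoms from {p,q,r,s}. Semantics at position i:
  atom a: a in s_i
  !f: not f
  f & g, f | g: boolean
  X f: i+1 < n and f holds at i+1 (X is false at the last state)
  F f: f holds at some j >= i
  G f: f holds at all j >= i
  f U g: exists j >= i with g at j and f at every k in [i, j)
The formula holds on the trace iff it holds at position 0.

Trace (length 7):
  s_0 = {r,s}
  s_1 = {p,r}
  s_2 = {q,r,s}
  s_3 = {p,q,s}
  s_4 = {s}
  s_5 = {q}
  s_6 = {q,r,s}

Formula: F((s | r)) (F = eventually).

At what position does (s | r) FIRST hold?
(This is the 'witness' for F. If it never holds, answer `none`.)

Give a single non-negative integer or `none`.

Answer: 0

Derivation:
s_0={r,s}: (s | r)=True s=True r=True
s_1={p,r}: (s | r)=True s=False r=True
s_2={q,r,s}: (s | r)=True s=True r=True
s_3={p,q,s}: (s | r)=True s=True r=False
s_4={s}: (s | r)=True s=True r=False
s_5={q}: (s | r)=False s=False r=False
s_6={q,r,s}: (s | r)=True s=True r=True
F((s | r)) holds; first witness at position 0.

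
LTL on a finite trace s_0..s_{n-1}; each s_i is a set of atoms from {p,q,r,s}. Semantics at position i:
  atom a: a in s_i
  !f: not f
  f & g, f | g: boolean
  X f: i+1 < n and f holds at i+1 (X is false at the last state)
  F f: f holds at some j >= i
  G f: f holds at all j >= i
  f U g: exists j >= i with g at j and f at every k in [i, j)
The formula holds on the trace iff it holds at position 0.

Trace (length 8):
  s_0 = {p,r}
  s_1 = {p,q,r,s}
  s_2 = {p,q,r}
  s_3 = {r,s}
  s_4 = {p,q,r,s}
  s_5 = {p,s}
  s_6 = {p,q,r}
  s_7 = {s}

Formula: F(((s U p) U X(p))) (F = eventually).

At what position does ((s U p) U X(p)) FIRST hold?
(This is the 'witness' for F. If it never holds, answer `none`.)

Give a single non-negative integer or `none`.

s_0={p,r}: ((s U p) U X(p))=True (s U p)=True s=False p=True X(p)=True
s_1={p,q,r,s}: ((s U p) U X(p))=True (s U p)=True s=True p=True X(p)=True
s_2={p,q,r}: ((s U p) U X(p))=True (s U p)=True s=False p=True X(p)=False
s_3={r,s}: ((s U p) U X(p))=True (s U p)=True s=True p=False X(p)=True
s_4={p,q,r,s}: ((s U p) U X(p))=True (s U p)=True s=True p=True X(p)=True
s_5={p,s}: ((s U p) U X(p))=True (s U p)=True s=True p=True X(p)=True
s_6={p,q,r}: ((s U p) U X(p))=False (s U p)=True s=False p=True X(p)=False
s_7={s}: ((s U p) U X(p))=False (s U p)=False s=True p=False X(p)=False
F(((s U p) U X(p))) holds; first witness at position 0.

Answer: 0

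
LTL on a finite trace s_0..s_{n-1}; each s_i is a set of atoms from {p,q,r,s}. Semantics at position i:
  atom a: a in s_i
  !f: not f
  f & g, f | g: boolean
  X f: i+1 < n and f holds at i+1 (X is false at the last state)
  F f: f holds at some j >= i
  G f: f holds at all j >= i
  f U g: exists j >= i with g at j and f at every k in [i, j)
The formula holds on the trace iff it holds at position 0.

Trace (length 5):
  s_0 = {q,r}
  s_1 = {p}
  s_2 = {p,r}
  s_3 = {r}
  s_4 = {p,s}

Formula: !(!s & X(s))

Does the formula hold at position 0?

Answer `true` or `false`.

Answer: true

Derivation:
s_0={q,r}: !(!s & X(s))=True (!s & X(s))=False !s=True s=False X(s)=False
s_1={p}: !(!s & X(s))=True (!s & X(s))=False !s=True s=False X(s)=False
s_2={p,r}: !(!s & X(s))=True (!s & X(s))=False !s=True s=False X(s)=False
s_3={r}: !(!s & X(s))=False (!s & X(s))=True !s=True s=False X(s)=True
s_4={p,s}: !(!s & X(s))=True (!s & X(s))=False !s=False s=True X(s)=False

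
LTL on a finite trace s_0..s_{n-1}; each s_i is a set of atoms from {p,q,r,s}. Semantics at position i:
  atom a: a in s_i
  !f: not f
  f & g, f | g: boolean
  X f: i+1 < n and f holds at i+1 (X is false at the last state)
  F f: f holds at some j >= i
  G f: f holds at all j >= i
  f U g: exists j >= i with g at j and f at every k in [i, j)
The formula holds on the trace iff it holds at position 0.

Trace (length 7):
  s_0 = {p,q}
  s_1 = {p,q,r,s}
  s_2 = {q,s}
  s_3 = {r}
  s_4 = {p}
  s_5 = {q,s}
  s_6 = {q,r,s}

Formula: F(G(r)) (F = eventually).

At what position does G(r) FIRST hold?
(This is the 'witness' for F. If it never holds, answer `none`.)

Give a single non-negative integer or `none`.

s_0={p,q}: G(r)=False r=False
s_1={p,q,r,s}: G(r)=False r=True
s_2={q,s}: G(r)=False r=False
s_3={r}: G(r)=False r=True
s_4={p}: G(r)=False r=False
s_5={q,s}: G(r)=False r=False
s_6={q,r,s}: G(r)=True r=True
F(G(r)) holds; first witness at position 6.

Answer: 6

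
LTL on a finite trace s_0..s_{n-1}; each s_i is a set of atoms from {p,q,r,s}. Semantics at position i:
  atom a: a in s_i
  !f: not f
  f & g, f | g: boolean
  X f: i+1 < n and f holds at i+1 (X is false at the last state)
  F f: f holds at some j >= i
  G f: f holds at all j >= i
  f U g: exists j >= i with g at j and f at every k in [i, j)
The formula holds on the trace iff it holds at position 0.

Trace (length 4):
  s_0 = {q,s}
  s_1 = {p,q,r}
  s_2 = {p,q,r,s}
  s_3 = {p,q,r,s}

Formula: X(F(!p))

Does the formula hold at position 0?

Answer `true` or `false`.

s_0={q,s}: X(F(!p))=False F(!p)=True !p=True p=False
s_1={p,q,r}: X(F(!p))=False F(!p)=False !p=False p=True
s_2={p,q,r,s}: X(F(!p))=False F(!p)=False !p=False p=True
s_3={p,q,r,s}: X(F(!p))=False F(!p)=False !p=False p=True

Answer: false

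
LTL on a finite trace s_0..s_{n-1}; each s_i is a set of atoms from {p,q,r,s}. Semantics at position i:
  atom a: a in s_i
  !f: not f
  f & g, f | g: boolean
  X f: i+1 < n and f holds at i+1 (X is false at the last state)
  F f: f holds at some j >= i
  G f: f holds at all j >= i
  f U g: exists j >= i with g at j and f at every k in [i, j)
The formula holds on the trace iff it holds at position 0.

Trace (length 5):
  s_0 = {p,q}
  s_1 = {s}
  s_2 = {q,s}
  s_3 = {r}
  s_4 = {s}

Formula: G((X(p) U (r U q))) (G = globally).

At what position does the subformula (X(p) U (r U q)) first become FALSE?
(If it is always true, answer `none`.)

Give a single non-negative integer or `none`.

Answer: 1

Derivation:
s_0={p,q}: (X(p) U (r U q))=True X(p)=False p=True (r U q)=True r=False q=True
s_1={s}: (X(p) U (r U q))=False X(p)=False p=False (r U q)=False r=False q=False
s_2={q,s}: (X(p) U (r U q))=True X(p)=False p=False (r U q)=True r=False q=True
s_3={r}: (X(p) U (r U q))=False X(p)=False p=False (r U q)=False r=True q=False
s_4={s}: (X(p) U (r U q))=False X(p)=False p=False (r U q)=False r=False q=False
G((X(p) U (r U q))) holds globally = False
First violation at position 1.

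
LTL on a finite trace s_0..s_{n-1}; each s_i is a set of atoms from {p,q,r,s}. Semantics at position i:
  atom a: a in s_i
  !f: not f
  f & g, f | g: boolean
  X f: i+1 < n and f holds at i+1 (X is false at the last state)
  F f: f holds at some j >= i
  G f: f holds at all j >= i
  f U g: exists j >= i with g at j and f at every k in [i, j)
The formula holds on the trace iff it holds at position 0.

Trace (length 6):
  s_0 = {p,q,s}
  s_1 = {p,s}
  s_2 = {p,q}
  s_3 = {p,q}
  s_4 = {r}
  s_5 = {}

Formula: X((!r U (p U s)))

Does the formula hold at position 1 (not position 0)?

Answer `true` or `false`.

s_0={p,q,s}: X((!r U (p U s)))=True (!r U (p U s))=True !r=True r=False (p U s)=True p=True s=True
s_1={p,s}: X((!r U (p U s)))=False (!r U (p U s))=True !r=True r=False (p U s)=True p=True s=True
s_2={p,q}: X((!r U (p U s)))=False (!r U (p U s))=False !r=True r=False (p U s)=False p=True s=False
s_3={p,q}: X((!r U (p U s)))=False (!r U (p U s))=False !r=True r=False (p U s)=False p=True s=False
s_4={r}: X((!r U (p U s)))=False (!r U (p U s))=False !r=False r=True (p U s)=False p=False s=False
s_5={}: X((!r U (p U s)))=False (!r U (p U s))=False !r=True r=False (p U s)=False p=False s=False
Evaluating at position 1: result = False

Answer: false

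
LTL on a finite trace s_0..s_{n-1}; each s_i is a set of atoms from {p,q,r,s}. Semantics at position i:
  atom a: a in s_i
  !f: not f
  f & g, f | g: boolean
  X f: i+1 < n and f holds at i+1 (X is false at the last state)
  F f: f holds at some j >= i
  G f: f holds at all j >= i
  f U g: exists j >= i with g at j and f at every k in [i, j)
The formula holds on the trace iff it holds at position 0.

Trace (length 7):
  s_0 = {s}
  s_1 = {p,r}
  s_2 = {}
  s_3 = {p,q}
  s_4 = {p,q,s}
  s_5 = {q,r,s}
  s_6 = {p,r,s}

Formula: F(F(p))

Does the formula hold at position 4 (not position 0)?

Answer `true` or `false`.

s_0={s}: F(F(p))=True F(p)=True p=False
s_1={p,r}: F(F(p))=True F(p)=True p=True
s_2={}: F(F(p))=True F(p)=True p=False
s_3={p,q}: F(F(p))=True F(p)=True p=True
s_4={p,q,s}: F(F(p))=True F(p)=True p=True
s_5={q,r,s}: F(F(p))=True F(p)=True p=False
s_6={p,r,s}: F(F(p))=True F(p)=True p=True
Evaluating at position 4: result = True

Answer: true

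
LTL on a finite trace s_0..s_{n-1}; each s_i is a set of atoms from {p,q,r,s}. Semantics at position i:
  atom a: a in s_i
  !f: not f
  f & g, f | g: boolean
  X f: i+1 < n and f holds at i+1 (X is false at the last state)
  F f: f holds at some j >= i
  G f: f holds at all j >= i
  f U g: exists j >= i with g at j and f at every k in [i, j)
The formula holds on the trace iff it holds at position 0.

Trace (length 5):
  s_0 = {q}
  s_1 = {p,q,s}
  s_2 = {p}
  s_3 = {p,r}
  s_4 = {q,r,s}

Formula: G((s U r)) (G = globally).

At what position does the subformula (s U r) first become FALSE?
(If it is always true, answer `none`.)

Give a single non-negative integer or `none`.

s_0={q}: (s U r)=False s=False r=False
s_1={p,q,s}: (s U r)=False s=True r=False
s_2={p}: (s U r)=False s=False r=False
s_3={p,r}: (s U r)=True s=False r=True
s_4={q,r,s}: (s U r)=True s=True r=True
G((s U r)) holds globally = False
First violation at position 0.

Answer: 0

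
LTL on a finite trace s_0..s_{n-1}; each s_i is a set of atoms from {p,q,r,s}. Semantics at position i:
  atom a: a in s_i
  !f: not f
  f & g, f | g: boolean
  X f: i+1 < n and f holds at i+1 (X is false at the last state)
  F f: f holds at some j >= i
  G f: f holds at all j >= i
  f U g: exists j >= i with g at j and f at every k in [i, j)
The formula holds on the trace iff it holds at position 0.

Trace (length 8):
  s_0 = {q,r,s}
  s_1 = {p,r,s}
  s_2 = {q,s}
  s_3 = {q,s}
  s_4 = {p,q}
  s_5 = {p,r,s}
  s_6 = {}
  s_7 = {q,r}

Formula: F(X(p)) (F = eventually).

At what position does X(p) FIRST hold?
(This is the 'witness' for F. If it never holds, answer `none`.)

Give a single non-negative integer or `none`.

Answer: 0

Derivation:
s_0={q,r,s}: X(p)=True p=False
s_1={p,r,s}: X(p)=False p=True
s_2={q,s}: X(p)=False p=False
s_3={q,s}: X(p)=True p=False
s_4={p,q}: X(p)=True p=True
s_5={p,r,s}: X(p)=False p=True
s_6={}: X(p)=False p=False
s_7={q,r}: X(p)=False p=False
F(X(p)) holds; first witness at position 0.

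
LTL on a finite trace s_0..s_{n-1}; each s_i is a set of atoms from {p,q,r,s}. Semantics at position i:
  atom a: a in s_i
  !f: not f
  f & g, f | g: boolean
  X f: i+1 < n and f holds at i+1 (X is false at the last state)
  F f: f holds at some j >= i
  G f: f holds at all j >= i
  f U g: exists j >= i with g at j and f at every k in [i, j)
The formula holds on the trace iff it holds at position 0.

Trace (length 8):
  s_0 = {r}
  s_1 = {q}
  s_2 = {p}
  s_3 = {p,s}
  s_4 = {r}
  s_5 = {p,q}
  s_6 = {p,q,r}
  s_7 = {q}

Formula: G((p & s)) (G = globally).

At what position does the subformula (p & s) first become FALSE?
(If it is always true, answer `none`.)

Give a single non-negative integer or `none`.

s_0={r}: (p & s)=False p=False s=False
s_1={q}: (p & s)=False p=False s=False
s_2={p}: (p & s)=False p=True s=False
s_3={p,s}: (p & s)=True p=True s=True
s_4={r}: (p & s)=False p=False s=False
s_5={p,q}: (p & s)=False p=True s=False
s_6={p,q,r}: (p & s)=False p=True s=False
s_7={q}: (p & s)=False p=False s=False
G((p & s)) holds globally = False
First violation at position 0.

Answer: 0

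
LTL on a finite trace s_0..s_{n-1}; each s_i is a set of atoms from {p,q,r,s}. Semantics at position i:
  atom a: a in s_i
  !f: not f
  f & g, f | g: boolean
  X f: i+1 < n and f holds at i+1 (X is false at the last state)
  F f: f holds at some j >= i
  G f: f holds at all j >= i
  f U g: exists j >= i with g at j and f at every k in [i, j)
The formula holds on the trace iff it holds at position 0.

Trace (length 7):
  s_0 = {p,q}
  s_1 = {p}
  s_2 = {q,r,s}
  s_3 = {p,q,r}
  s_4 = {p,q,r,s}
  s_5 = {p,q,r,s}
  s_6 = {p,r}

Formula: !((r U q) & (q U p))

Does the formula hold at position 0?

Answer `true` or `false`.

s_0={p,q}: !((r U q) & (q U p))=False ((r U q) & (q U p))=True (r U q)=True r=False q=True (q U p)=True p=True
s_1={p}: !((r U q) & (q U p))=True ((r U q) & (q U p))=False (r U q)=False r=False q=False (q U p)=True p=True
s_2={q,r,s}: !((r U q) & (q U p))=False ((r U q) & (q U p))=True (r U q)=True r=True q=True (q U p)=True p=False
s_3={p,q,r}: !((r U q) & (q U p))=False ((r U q) & (q U p))=True (r U q)=True r=True q=True (q U p)=True p=True
s_4={p,q,r,s}: !((r U q) & (q U p))=False ((r U q) & (q U p))=True (r U q)=True r=True q=True (q U p)=True p=True
s_5={p,q,r,s}: !((r U q) & (q U p))=False ((r U q) & (q U p))=True (r U q)=True r=True q=True (q U p)=True p=True
s_6={p,r}: !((r U q) & (q U p))=True ((r U q) & (q U p))=False (r U q)=False r=True q=False (q U p)=True p=True

Answer: false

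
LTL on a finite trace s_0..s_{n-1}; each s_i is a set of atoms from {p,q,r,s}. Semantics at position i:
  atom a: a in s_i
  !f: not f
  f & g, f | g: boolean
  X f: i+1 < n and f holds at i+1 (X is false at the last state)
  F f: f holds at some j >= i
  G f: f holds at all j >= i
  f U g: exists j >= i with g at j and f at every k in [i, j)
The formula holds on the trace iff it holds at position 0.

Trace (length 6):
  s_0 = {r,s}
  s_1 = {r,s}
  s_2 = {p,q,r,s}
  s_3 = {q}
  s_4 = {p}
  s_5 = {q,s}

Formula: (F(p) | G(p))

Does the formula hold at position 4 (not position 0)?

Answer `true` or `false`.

s_0={r,s}: (F(p) | G(p))=True F(p)=True p=False G(p)=False
s_1={r,s}: (F(p) | G(p))=True F(p)=True p=False G(p)=False
s_2={p,q,r,s}: (F(p) | G(p))=True F(p)=True p=True G(p)=False
s_3={q}: (F(p) | G(p))=True F(p)=True p=False G(p)=False
s_4={p}: (F(p) | G(p))=True F(p)=True p=True G(p)=False
s_5={q,s}: (F(p) | G(p))=False F(p)=False p=False G(p)=False
Evaluating at position 4: result = True

Answer: true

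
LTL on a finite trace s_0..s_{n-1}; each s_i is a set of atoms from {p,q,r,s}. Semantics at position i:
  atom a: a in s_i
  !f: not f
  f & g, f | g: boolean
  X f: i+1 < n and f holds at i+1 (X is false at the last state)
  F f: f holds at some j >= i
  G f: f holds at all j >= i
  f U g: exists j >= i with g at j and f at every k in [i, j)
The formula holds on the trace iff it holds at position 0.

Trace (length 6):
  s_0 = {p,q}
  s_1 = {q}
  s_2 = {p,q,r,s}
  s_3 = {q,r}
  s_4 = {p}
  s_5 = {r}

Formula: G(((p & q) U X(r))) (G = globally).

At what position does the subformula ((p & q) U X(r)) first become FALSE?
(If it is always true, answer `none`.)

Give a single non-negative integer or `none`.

Answer: 3

Derivation:
s_0={p,q}: ((p & q) U X(r))=True (p & q)=True p=True q=True X(r)=False r=False
s_1={q}: ((p & q) U X(r))=True (p & q)=False p=False q=True X(r)=True r=False
s_2={p,q,r,s}: ((p & q) U X(r))=True (p & q)=True p=True q=True X(r)=True r=True
s_3={q,r}: ((p & q) U X(r))=False (p & q)=False p=False q=True X(r)=False r=True
s_4={p}: ((p & q) U X(r))=True (p & q)=False p=True q=False X(r)=True r=False
s_5={r}: ((p & q) U X(r))=False (p & q)=False p=False q=False X(r)=False r=True
G(((p & q) U X(r))) holds globally = False
First violation at position 3.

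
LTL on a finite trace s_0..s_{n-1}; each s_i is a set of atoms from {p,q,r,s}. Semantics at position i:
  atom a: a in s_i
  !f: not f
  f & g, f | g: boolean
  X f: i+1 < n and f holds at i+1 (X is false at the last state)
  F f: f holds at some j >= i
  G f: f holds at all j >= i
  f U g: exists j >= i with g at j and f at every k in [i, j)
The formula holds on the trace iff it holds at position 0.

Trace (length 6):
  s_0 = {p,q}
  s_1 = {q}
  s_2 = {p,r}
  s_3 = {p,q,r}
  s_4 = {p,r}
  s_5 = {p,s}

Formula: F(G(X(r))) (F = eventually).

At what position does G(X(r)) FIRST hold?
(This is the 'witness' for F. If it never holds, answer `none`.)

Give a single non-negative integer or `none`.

s_0={p,q}: G(X(r))=False X(r)=False r=False
s_1={q}: G(X(r))=False X(r)=True r=False
s_2={p,r}: G(X(r))=False X(r)=True r=True
s_3={p,q,r}: G(X(r))=False X(r)=True r=True
s_4={p,r}: G(X(r))=False X(r)=False r=True
s_5={p,s}: G(X(r))=False X(r)=False r=False
F(G(X(r))) does not hold (no witness exists).

Answer: none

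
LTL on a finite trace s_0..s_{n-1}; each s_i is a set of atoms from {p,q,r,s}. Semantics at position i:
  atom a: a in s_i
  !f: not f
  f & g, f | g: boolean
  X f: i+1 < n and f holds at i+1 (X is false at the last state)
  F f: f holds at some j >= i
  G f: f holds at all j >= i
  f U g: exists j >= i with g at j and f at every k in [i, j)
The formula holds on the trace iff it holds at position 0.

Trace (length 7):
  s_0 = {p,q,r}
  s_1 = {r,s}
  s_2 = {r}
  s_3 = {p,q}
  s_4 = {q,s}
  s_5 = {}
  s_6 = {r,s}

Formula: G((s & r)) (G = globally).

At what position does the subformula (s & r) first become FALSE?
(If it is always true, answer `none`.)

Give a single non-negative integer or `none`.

s_0={p,q,r}: (s & r)=False s=False r=True
s_1={r,s}: (s & r)=True s=True r=True
s_2={r}: (s & r)=False s=False r=True
s_3={p,q}: (s & r)=False s=False r=False
s_4={q,s}: (s & r)=False s=True r=False
s_5={}: (s & r)=False s=False r=False
s_6={r,s}: (s & r)=True s=True r=True
G((s & r)) holds globally = False
First violation at position 0.

Answer: 0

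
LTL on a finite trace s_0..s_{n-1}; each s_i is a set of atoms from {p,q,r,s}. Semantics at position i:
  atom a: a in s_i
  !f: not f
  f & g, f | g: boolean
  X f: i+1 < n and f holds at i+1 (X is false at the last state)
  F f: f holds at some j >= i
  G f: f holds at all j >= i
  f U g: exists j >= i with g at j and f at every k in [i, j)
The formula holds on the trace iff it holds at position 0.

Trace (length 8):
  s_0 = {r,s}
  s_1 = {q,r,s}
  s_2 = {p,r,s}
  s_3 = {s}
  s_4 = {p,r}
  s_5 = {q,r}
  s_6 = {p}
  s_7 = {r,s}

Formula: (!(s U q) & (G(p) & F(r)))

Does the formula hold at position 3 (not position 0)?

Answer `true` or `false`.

s_0={r,s}: (!(s U q) & (G(p) & F(r)))=False !(s U q)=False (s U q)=True s=True q=False (G(p) & F(r))=False G(p)=False p=False F(r)=True r=True
s_1={q,r,s}: (!(s U q) & (G(p) & F(r)))=False !(s U q)=False (s U q)=True s=True q=True (G(p) & F(r))=False G(p)=False p=False F(r)=True r=True
s_2={p,r,s}: (!(s U q) & (G(p) & F(r)))=False !(s U q)=True (s U q)=False s=True q=False (G(p) & F(r))=False G(p)=False p=True F(r)=True r=True
s_3={s}: (!(s U q) & (G(p) & F(r)))=False !(s U q)=True (s U q)=False s=True q=False (G(p) & F(r))=False G(p)=False p=False F(r)=True r=False
s_4={p,r}: (!(s U q) & (G(p) & F(r)))=False !(s U q)=True (s U q)=False s=False q=False (G(p) & F(r))=False G(p)=False p=True F(r)=True r=True
s_5={q,r}: (!(s U q) & (G(p) & F(r)))=False !(s U q)=False (s U q)=True s=False q=True (G(p) & F(r))=False G(p)=False p=False F(r)=True r=True
s_6={p}: (!(s U q) & (G(p) & F(r)))=False !(s U q)=True (s U q)=False s=False q=False (G(p) & F(r))=False G(p)=False p=True F(r)=True r=False
s_7={r,s}: (!(s U q) & (G(p) & F(r)))=False !(s U q)=True (s U q)=False s=True q=False (G(p) & F(r))=False G(p)=False p=False F(r)=True r=True
Evaluating at position 3: result = False

Answer: false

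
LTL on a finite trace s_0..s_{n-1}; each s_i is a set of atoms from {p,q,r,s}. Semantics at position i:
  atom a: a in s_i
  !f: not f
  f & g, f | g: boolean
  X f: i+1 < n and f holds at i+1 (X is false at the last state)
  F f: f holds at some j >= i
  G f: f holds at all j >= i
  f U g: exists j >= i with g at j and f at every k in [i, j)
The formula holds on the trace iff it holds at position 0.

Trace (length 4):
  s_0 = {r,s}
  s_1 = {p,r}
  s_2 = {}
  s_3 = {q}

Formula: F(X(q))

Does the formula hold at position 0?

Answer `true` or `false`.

s_0={r,s}: F(X(q))=True X(q)=False q=False
s_1={p,r}: F(X(q))=True X(q)=False q=False
s_2={}: F(X(q))=True X(q)=True q=False
s_3={q}: F(X(q))=False X(q)=False q=True

Answer: true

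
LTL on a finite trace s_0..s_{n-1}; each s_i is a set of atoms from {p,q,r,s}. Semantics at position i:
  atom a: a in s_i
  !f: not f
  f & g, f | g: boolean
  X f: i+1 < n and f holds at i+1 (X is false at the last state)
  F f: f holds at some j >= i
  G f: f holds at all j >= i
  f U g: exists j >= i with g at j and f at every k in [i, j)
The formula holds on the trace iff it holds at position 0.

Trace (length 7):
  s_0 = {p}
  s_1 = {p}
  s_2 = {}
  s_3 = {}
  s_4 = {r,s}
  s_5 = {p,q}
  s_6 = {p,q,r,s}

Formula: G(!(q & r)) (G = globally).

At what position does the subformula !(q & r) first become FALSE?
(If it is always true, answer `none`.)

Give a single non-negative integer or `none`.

s_0={p}: !(q & r)=True (q & r)=False q=False r=False
s_1={p}: !(q & r)=True (q & r)=False q=False r=False
s_2={}: !(q & r)=True (q & r)=False q=False r=False
s_3={}: !(q & r)=True (q & r)=False q=False r=False
s_4={r,s}: !(q & r)=True (q & r)=False q=False r=True
s_5={p,q}: !(q & r)=True (q & r)=False q=True r=False
s_6={p,q,r,s}: !(q & r)=False (q & r)=True q=True r=True
G(!(q & r)) holds globally = False
First violation at position 6.

Answer: 6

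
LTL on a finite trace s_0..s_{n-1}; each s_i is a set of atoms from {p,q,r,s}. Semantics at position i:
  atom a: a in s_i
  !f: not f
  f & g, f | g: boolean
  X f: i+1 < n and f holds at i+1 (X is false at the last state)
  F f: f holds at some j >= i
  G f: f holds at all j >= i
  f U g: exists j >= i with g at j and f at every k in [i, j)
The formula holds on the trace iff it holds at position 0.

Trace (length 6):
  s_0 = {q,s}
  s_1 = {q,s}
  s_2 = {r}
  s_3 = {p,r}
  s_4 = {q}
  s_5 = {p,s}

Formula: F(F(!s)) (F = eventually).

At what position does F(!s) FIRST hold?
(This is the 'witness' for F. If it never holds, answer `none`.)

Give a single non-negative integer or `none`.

s_0={q,s}: F(!s)=True !s=False s=True
s_1={q,s}: F(!s)=True !s=False s=True
s_2={r}: F(!s)=True !s=True s=False
s_3={p,r}: F(!s)=True !s=True s=False
s_4={q}: F(!s)=True !s=True s=False
s_5={p,s}: F(!s)=False !s=False s=True
F(F(!s)) holds; first witness at position 0.

Answer: 0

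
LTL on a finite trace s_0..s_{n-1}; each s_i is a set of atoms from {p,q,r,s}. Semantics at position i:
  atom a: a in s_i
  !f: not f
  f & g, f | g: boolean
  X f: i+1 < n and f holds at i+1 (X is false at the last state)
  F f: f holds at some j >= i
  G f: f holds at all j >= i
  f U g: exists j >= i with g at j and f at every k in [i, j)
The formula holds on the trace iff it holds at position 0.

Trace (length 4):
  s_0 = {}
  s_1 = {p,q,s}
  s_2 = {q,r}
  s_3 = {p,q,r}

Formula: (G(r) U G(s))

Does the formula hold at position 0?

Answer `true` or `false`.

s_0={}: (G(r) U G(s))=False G(r)=False r=False G(s)=False s=False
s_1={p,q,s}: (G(r) U G(s))=False G(r)=False r=False G(s)=False s=True
s_2={q,r}: (G(r) U G(s))=False G(r)=True r=True G(s)=False s=False
s_3={p,q,r}: (G(r) U G(s))=False G(r)=True r=True G(s)=False s=False

Answer: false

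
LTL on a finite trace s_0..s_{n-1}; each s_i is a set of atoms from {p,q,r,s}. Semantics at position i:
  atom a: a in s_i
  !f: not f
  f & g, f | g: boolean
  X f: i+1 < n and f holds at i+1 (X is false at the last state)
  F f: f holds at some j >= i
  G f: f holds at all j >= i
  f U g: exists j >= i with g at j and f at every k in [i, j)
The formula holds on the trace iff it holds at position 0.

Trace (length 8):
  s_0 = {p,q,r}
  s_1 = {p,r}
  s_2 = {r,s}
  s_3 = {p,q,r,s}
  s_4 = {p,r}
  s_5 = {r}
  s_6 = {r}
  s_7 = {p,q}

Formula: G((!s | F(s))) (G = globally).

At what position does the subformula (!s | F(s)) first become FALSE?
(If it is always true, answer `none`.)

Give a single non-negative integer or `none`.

s_0={p,q,r}: (!s | F(s))=True !s=True s=False F(s)=True
s_1={p,r}: (!s | F(s))=True !s=True s=False F(s)=True
s_2={r,s}: (!s | F(s))=True !s=False s=True F(s)=True
s_3={p,q,r,s}: (!s | F(s))=True !s=False s=True F(s)=True
s_4={p,r}: (!s | F(s))=True !s=True s=False F(s)=False
s_5={r}: (!s | F(s))=True !s=True s=False F(s)=False
s_6={r}: (!s | F(s))=True !s=True s=False F(s)=False
s_7={p,q}: (!s | F(s))=True !s=True s=False F(s)=False
G((!s | F(s))) holds globally = True
No violation — formula holds at every position.

Answer: none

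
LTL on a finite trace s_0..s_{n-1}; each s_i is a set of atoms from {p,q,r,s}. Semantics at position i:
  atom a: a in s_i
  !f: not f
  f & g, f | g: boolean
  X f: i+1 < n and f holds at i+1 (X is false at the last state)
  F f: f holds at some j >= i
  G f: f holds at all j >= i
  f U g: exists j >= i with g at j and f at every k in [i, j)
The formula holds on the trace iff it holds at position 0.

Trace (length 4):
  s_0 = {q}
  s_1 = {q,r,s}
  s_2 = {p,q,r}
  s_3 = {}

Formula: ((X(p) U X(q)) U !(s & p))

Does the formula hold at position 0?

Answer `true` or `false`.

s_0={q}: ((X(p) U X(q)) U !(s & p))=True (X(p) U X(q))=True X(p)=False p=False X(q)=True q=True !(s & p)=True (s & p)=False s=False
s_1={q,r,s}: ((X(p) U X(q)) U !(s & p))=True (X(p) U X(q))=True X(p)=True p=False X(q)=True q=True !(s & p)=True (s & p)=False s=True
s_2={p,q,r}: ((X(p) U X(q)) U !(s & p))=True (X(p) U X(q))=False X(p)=False p=True X(q)=False q=True !(s & p)=True (s & p)=False s=False
s_3={}: ((X(p) U X(q)) U !(s & p))=True (X(p) U X(q))=False X(p)=False p=False X(q)=False q=False !(s & p)=True (s & p)=False s=False

Answer: true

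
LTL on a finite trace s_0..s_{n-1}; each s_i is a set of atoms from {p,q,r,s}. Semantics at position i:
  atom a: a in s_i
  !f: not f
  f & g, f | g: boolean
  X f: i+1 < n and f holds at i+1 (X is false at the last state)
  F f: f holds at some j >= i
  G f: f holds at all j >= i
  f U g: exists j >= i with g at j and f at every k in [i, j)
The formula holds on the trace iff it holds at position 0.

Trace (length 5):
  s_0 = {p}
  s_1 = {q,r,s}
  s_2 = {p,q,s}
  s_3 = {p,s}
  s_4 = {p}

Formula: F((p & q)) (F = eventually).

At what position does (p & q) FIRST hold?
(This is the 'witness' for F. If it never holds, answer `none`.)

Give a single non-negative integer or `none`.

Answer: 2

Derivation:
s_0={p}: (p & q)=False p=True q=False
s_1={q,r,s}: (p & q)=False p=False q=True
s_2={p,q,s}: (p & q)=True p=True q=True
s_3={p,s}: (p & q)=False p=True q=False
s_4={p}: (p & q)=False p=True q=False
F((p & q)) holds; first witness at position 2.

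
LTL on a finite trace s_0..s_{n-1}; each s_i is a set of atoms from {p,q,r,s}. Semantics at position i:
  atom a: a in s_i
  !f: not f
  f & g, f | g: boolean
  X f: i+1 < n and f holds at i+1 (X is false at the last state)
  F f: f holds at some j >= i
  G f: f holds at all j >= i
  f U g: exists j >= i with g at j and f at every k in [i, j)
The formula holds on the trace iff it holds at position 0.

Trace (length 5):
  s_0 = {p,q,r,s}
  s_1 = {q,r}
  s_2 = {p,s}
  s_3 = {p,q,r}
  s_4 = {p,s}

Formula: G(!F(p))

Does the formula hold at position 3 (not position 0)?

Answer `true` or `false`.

s_0={p,q,r,s}: G(!F(p))=False !F(p)=False F(p)=True p=True
s_1={q,r}: G(!F(p))=False !F(p)=False F(p)=True p=False
s_2={p,s}: G(!F(p))=False !F(p)=False F(p)=True p=True
s_3={p,q,r}: G(!F(p))=False !F(p)=False F(p)=True p=True
s_4={p,s}: G(!F(p))=False !F(p)=False F(p)=True p=True
Evaluating at position 3: result = False

Answer: false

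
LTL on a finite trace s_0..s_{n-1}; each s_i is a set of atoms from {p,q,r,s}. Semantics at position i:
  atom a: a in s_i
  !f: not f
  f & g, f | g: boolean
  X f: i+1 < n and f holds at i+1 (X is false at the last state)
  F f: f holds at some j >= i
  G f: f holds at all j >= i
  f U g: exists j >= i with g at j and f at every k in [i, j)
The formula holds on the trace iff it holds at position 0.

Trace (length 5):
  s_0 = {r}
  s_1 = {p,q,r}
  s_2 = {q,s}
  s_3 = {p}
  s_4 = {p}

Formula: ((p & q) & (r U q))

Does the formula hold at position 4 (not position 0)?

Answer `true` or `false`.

Answer: false

Derivation:
s_0={r}: ((p & q) & (r U q))=False (p & q)=False p=False q=False (r U q)=True r=True
s_1={p,q,r}: ((p & q) & (r U q))=True (p & q)=True p=True q=True (r U q)=True r=True
s_2={q,s}: ((p & q) & (r U q))=False (p & q)=False p=False q=True (r U q)=True r=False
s_3={p}: ((p & q) & (r U q))=False (p & q)=False p=True q=False (r U q)=False r=False
s_4={p}: ((p & q) & (r U q))=False (p & q)=False p=True q=False (r U q)=False r=False
Evaluating at position 4: result = False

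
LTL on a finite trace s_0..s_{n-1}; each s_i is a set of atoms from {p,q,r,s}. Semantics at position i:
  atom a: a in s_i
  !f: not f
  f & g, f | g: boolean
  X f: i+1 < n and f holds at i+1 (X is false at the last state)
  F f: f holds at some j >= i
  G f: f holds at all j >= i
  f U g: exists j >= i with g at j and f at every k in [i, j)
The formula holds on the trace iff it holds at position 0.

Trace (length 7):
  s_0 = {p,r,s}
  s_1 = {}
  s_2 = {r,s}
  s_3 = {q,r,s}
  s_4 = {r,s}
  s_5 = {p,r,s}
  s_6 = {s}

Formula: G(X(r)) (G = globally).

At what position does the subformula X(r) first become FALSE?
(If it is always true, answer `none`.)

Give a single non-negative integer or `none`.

s_0={p,r,s}: X(r)=False r=True
s_1={}: X(r)=True r=False
s_2={r,s}: X(r)=True r=True
s_3={q,r,s}: X(r)=True r=True
s_4={r,s}: X(r)=True r=True
s_5={p,r,s}: X(r)=False r=True
s_6={s}: X(r)=False r=False
G(X(r)) holds globally = False
First violation at position 0.

Answer: 0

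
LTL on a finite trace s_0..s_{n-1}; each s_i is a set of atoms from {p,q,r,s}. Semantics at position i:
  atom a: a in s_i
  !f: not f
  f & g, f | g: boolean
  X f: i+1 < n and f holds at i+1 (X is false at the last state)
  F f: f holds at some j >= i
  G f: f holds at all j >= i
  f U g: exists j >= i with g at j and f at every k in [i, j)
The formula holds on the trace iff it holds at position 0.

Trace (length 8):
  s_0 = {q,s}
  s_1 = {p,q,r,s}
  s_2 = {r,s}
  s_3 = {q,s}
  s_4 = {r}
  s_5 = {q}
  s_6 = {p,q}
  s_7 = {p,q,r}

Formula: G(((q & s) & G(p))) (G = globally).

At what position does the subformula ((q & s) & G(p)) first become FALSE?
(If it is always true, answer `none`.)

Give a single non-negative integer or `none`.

Answer: 0

Derivation:
s_0={q,s}: ((q & s) & G(p))=False (q & s)=True q=True s=True G(p)=False p=False
s_1={p,q,r,s}: ((q & s) & G(p))=False (q & s)=True q=True s=True G(p)=False p=True
s_2={r,s}: ((q & s) & G(p))=False (q & s)=False q=False s=True G(p)=False p=False
s_3={q,s}: ((q & s) & G(p))=False (q & s)=True q=True s=True G(p)=False p=False
s_4={r}: ((q & s) & G(p))=False (q & s)=False q=False s=False G(p)=False p=False
s_5={q}: ((q & s) & G(p))=False (q & s)=False q=True s=False G(p)=False p=False
s_6={p,q}: ((q & s) & G(p))=False (q & s)=False q=True s=False G(p)=True p=True
s_7={p,q,r}: ((q & s) & G(p))=False (q & s)=False q=True s=False G(p)=True p=True
G(((q & s) & G(p))) holds globally = False
First violation at position 0.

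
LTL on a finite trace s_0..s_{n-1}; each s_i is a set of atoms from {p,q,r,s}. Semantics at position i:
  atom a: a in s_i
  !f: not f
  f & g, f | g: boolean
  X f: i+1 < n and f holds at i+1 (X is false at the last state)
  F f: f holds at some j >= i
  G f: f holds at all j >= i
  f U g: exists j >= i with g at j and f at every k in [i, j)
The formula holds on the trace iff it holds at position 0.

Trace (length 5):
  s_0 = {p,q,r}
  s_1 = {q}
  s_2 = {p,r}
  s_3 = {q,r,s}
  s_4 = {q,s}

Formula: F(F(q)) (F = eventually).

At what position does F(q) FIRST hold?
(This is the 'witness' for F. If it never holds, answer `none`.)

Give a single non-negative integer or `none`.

Answer: 0

Derivation:
s_0={p,q,r}: F(q)=True q=True
s_1={q}: F(q)=True q=True
s_2={p,r}: F(q)=True q=False
s_3={q,r,s}: F(q)=True q=True
s_4={q,s}: F(q)=True q=True
F(F(q)) holds; first witness at position 0.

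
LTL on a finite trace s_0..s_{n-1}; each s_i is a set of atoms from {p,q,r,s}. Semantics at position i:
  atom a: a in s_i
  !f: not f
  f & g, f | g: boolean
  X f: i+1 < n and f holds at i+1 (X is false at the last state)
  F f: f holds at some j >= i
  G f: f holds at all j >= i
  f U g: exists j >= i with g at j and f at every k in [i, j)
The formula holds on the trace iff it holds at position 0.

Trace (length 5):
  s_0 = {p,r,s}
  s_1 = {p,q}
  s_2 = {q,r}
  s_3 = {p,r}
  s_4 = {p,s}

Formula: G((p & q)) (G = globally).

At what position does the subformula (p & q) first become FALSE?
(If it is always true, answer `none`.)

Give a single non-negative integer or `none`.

Answer: 0

Derivation:
s_0={p,r,s}: (p & q)=False p=True q=False
s_1={p,q}: (p & q)=True p=True q=True
s_2={q,r}: (p & q)=False p=False q=True
s_3={p,r}: (p & q)=False p=True q=False
s_4={p,s}: (p & q)=False p=True q=False
G((p & q)) holds globally = False
First violation at position 0.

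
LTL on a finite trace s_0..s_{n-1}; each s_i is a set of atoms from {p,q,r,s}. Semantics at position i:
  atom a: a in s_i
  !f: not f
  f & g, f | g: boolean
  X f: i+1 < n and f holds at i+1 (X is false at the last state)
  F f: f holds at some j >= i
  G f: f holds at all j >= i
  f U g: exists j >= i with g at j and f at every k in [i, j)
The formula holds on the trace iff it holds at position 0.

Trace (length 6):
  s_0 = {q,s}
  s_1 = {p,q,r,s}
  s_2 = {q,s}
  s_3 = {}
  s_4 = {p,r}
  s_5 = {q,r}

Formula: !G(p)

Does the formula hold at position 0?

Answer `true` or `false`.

Answer: true

Derivation:
s_0={q,s}: !G(p)=True G(p)=False p=False
s_1={p,q,r,s}: !G(p)=True G(p)=False p=True
s_2={q,s}: !G(p)=True G(p)=False p=False
s_3={}: !G(p)=True G(p)=False p=False
s_4={p,r}: !G(p)=True G(p)=False p=True
s_5={q,r}: !G(p)=True G(p)=False p=False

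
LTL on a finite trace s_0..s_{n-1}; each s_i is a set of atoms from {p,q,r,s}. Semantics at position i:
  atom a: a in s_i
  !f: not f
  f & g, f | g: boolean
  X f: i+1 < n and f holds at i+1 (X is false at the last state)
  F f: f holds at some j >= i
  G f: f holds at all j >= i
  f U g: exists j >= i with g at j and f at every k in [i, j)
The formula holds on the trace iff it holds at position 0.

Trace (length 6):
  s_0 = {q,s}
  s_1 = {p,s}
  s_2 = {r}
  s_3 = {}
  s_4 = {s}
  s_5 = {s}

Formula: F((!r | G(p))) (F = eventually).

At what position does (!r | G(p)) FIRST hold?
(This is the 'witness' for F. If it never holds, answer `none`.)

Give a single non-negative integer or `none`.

s_0={q,s}: (!r | G(p))=True !r=True r=False G(p)=False p=False
s_1={p,s}: (!r | G(p))=True !r=True r=False G(p)=False p=True
s_2={r}: (!r | G(p))=False !r=False r=True G(p)=False p=False
s_3={}: (!r | G(p))=True !r=True r=False G(p)=False p=False
s_4={s}: (!r | G(p))=True !r=True r=False G(p)=False p=False
s_5={s}: (!r | G(p))=True !r=True r=False G(p)=False p=False
F((!r | G(p))) holds; first witness at position 0.

Answer: 0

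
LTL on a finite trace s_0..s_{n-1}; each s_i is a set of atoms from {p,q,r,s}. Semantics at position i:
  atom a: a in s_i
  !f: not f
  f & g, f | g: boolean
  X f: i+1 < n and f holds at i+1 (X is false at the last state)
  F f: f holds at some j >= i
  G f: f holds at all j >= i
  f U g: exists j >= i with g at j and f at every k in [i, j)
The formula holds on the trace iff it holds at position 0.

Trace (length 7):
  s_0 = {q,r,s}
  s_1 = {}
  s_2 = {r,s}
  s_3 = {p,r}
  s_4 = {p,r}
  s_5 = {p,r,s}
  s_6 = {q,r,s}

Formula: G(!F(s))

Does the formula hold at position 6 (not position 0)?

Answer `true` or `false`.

Answer: false

Derivation:
s_0={q,r,s}: G(!F(s))=False !F(s)=False F(s)=True s=True
s_1={}: G(!F(s))=False !F(s)=False F(s)=True s=False
s_2={r,s}: G(!F(s))=False !F(s)=False F(s)=True s=True
s_3={p,r}: G(!F(s))=False !F(s)=False F(s)=True s=False
s_4={p,r}: G(!F(s))=False !F(s)=False F(s)=True s=False
s_5={p,r,s}: G(!F(s))=False !F(s)=False F(s)=True s=True
s_6={q,r,s}: G(!F(s))=False !F(s)=False F(s)=True s=True
Evaluating at position 6: result = False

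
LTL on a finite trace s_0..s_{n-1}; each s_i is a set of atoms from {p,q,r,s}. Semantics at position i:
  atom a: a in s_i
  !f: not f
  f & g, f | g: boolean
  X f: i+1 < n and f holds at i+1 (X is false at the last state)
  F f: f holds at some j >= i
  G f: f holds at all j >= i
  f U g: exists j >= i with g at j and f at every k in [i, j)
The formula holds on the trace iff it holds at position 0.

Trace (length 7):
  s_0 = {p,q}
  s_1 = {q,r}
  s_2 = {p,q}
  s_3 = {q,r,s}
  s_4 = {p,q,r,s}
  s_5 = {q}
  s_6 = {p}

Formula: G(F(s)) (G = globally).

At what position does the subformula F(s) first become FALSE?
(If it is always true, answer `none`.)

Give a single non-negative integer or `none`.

s_0={p,q}: F(s)=True s=False
s_1={q,r}: F(s)=True s=False
s_2={p,q}: F(s)=True s=False
s_3={q,r,s}: F(s)=True s=True
s_4={p,q,r,s}: F(s)=True s=True
s_5={q}: F(s)=False s=False
s_6={p}: F(s)=False s=False
G(F(s)) holds globally = False
First violation at position 5.

Answer: 5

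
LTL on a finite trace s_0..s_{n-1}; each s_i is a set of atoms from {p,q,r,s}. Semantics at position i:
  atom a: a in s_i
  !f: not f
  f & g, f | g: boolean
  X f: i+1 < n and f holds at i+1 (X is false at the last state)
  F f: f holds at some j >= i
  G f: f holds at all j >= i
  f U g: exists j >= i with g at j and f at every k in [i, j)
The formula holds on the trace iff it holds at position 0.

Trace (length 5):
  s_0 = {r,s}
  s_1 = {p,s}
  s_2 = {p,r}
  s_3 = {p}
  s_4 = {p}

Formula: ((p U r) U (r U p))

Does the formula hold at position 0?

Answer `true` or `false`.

s_0={r,s}: ((p U r) U (r U p))=True (p U r)=True p=False r=True (r U p)=True
s_1={p,s}: ((p U r) U (r U p))=True (p U r)=True p=True r=False (r U p)=True
s_2={p,r}: ((p U r) U (r U p))=True (p U r)=True p=True r=True (r U p)=True
s_3={p}: ((p U r) U (r U p))=True (p U r)=False p=True r=False (r U p)=True
s_4={p}: ((p U r) U (r U p))=True (p U r)=False p=True r=False (r U p)=True

Answer: true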